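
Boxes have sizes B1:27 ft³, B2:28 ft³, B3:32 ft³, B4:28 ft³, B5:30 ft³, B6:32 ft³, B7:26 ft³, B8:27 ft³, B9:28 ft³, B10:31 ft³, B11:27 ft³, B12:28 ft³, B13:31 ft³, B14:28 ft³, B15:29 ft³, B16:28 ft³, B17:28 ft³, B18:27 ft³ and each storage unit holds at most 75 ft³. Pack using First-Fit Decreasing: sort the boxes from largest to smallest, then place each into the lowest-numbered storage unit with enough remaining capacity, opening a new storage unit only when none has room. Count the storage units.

9

Sorted descending: 32, 32, 31, 31, 30, 29, 28, 28, 28, 28, 28, 28, 28, 27, 27, 27, 27, 26.
Put 32 ft³ in storage unit 1; 43 ft³ remain.
Put 32 ft³ in storage unit 1; 11 ft³ remain.
Put 31 ft³ in storage unit 2; 44 ft³ remain.
Put 31 ft³ in storage unit 2; 13 ft³ remain.
Put 30 ft³ in storage unit 3; 45 ft³ remain.
Put 29 ft³ in storage unit 3; 16 ft³ remain.
Put 28 ft³ in storage unit 4; 47 ft³ remain.
Put 28 ft³ in storage unit 4; 19 ft³ remain.
Put 28 ft³ in storage unit 5; 47 ft³ remain.
Put 28 ft³ in storage unit 5; 19 ft³ remain.
Put 28 ft³ in storage unit 6; 47 ft³ remain.
Put 28 ft³ in storage unit 6; 19 ft³ remain.
Put 28 ft³ in storage unit 7; 47 ft³ remain.
Put 27 ft³ in storage unit 7; 20 ft³ remain.
Put 27 ft³ in storage unit 8; 48 ft³ remain.
Put 27 ft³ in storage unit 8; 21 ft³ remain.
Put 27 ft³ in storage unit 9; 48 ft³ remain.
Put 26 ft³ in storage unit 9; 22 ft³ remain.
Final storage units: [32,32] [31,31] [30,29] [28,28] [28,28] [28,28] [28,27] [27,27] [27,26].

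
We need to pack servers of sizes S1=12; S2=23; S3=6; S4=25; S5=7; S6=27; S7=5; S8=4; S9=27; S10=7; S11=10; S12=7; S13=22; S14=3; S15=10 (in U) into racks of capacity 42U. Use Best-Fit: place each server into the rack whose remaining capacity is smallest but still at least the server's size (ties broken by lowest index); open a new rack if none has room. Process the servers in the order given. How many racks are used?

S1 (12U) → rack 1 (remaining 30U)
S2 (23U) → rack 1 (remaining 7U)
S3 (6U) → rack 1 (remaining 1U)
S4 (25U) → rack 2 (remaining 17U)
S5 (7U) → rack 2 (remaining 10U)
S6 (27U) → rack 3 (remaining 15U)
S7 (5U) → rack 2 (remaining 5U)
S8 (4U) → rack 2 (remaining 1U)
S9 (27U) → rack 4 (remaining 15U)
S10 (7U) → rack 3 (remaining 8U)
S11 (10U) → rack 4 (remaining 5U)
S12 (7U) → rack 3 (remaining 1U)
S13 (22U) → rack 5 (remaining 20U)
S14 (3U) → rack 4 (remaining 2U)
S15 (10U) → rack 5 (remaining 10U)

5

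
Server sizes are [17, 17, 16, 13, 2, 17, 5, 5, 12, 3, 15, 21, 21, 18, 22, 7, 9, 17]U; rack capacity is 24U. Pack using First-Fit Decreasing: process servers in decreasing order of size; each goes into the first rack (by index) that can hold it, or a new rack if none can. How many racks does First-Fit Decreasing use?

12 racks

Sorted descending: 22, 21, 21, 18, 17, 17, 17, 17, 16, 15, 13, 12, 9, 7, 5, 5, 3, 2.
rack 1: place 22U, 2U left
rack 2: place 21U, 3U left
rack 3: place 21U, 3U left
rack 4: place 18U, 6U left
rack 5: place 17U, 7U left
rack 6: place 17U, 7U left
rack 7: place 17U, 7U left
rack 8: place 17U, 7U left
rack 9: place 16U, 8U left
rack 10: place 15U, 9U left
rack 11: place 13U, 11U left
rack 12: place 12U, 12U left
rack 10: place 9U, 0U left
rack 5: place 7U, 0U left
rack 4: place 5U, 1U left
rack 6: place 5U, 2U left
rack 2: place 3U, 0U left
rack 1: place 2U, 0U left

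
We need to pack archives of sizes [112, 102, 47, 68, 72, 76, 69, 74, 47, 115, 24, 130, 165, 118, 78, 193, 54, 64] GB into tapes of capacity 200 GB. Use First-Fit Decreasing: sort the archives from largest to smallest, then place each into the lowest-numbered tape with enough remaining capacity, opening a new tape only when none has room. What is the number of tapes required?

Sorted descending: 193, 165, 130, 118, 115, 112, 102, 78, 76, 74, 72, 69, 68, 64, 54, 47, 47, 24.
Put 193 GB in tape 1; 7 GB remain.
Put 165 GB in tape 2; 35 GB remain.
Put 130 GB in tape 3; 70 GB remain.
Put 118 GB in tape 4; 82 GB remain.
Put 115 GB in tape 5; 85 GB remain.
Put 112 GB in tape 6; 88 GB remain.
Put 102 GB in tape 7; 98 GB remain.
Put 78 GB in tape 4; 4 GB remain.
Put 76 GB in tape 5; 9 GB remain.
Put 74 GB in tape 6; 14 GB remain.
Put 72 GB in tape 7; 26 GB remain.
Put 69 GB in tape 3; 1 GB remain.
Put 68 GB in tape 8; 132 GB remain.
Put 64 GB in tape 8; 68 GB remain.
Put 54 GB in tape 8; 14 GB remain.
Put 47 GB in tape 9; 153 GB remain.
Put 47 GB in tape 9; 106 GB remain.
Put 24 GB in tape 2; 11 GB remain.
Final tapes: [193] [165,24] [130,69] [118,78] [115,76] [112,74] [102,72] [68,64,54] [47,47].

9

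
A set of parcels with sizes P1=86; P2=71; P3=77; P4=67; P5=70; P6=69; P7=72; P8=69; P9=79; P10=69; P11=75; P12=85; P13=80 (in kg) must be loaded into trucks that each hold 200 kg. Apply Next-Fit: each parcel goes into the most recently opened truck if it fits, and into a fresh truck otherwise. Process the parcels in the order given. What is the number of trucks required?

P1 (86 kg) → truck 1 (remaining 114 kg)
P2 (71 kg) → truck 1 (remaining 43 kg)
P3 (77 kg) → truck 2 (remaining 123 kg)
P4 (67 kg) → truck 2 (remaining 56 kg)
P5 (70 kg) → truck 3 (remaining 130 kg)
P6 (69 kg) → truck 3 (remaining 61 kg)
P7 (72 kg) → truck 4 (remaining 128 kg)
P8 (69 kg) → truck 4 (remaining 59 kg)
P9 (79 kg) → truck 5 (remaining 121 kg)
P10 (69 kg) → truck 5 (remaining 52 kg)
P11 (75 kg) → truck 6 (remaining 125 kg)
P12 (85 kg) → truck 6 (remaining 40 kg)
P13 (80 kg) → truck 7 (remaining 120 kg)

7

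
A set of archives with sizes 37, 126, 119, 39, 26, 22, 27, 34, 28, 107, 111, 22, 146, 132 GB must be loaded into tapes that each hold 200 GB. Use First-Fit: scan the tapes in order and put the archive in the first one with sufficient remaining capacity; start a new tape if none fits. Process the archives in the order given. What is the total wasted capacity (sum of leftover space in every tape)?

224

Put 37 GB in tape 1; 163 GB remain.
Put 126 GB in tape 1; 37 GB remain.
Put 119 GB in tape 2; 81 GB remain.
Put 39 GB in tape 2; 42 GB remain.
Put 26 GB in tape 1; 11 GB remain.
Put 22 GB in tape 2; 20 GB remain.
Put 27 GB in tape 3; 173 GB remain.
Put 34 GB in tape 3; 139 GB remain.
Put 28 GB in tape 3; 111 GB remain.
Put 107 GB in tape 3; 4 GB remain.
Put 111 GB in tape 4; 89 GB remain.
Put 22 GB in tape 4; 67 GB remain.
Put 146 GB in tape 5; 54 GB remain.
Put 132 GB in tape 6; 68 GB remain.
6 tapes × 200 GB = 1200 GB; used 976 GB; unused 224 GB.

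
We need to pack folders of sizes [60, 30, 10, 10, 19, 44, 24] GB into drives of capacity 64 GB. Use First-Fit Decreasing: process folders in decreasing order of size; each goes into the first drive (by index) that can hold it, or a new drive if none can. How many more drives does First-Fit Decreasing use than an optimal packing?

0

First-Fit Decreasing: [60] [44,19] [30,24,10] [10] → 4 drives.
Total size 197 GB; any packing needs at least ⌈197/64⌉ = 4 drives.
So 4 is already optimal.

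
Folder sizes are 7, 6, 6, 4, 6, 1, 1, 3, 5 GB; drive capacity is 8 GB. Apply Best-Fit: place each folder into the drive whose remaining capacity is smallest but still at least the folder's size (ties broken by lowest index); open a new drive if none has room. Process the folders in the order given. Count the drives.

6 drives

drive 1: place 7 GB, 1 GB left
drive 2: place 6 GB, 2 GB left
drive 3: place 6 GB, 2 GB left
drive 4: place 4 GB, 4 GB left
drive 5: place 6 GB, 2 GB left
drive 1: place 1 GB, 0 GB left
drive 2: place 1 GB, 1 GB left
drive 4: place 3 GB, 1 GB left
drive 6: place 5 GB, 3 GB left
Final drives: [7,1] [6,1] [6] [4,3] [6] [5].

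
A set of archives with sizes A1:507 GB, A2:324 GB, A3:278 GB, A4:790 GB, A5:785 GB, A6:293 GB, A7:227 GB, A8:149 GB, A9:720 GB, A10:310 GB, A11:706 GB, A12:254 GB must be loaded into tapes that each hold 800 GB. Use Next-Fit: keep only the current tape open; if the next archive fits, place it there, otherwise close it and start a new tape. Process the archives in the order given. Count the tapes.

9

tape 1: place A1 (507 GB), 293 GB left
tape 2: place A2 (324 GB), 476 GB left
tape 2: place A3 (278 GB), 198 GB left
tape 3: place A4 (790 GB), 10 GB left
tape 4: place A5 (785 GB), 15 GB left
tape 5: place A6 (293 GB), 507 GB left
tape 5: place A7 (227 GB), 280 GB left
tape 5: place A8 (149 GB), 131 GB left
tape 6: place A9 (720 GB), 80 GB left
tape 7: place A10 (310 GB), 490 GB left
tape 8: place A11 (706 GB), 94 GB left
tape 9: place A12 (254 GB), 546 GB left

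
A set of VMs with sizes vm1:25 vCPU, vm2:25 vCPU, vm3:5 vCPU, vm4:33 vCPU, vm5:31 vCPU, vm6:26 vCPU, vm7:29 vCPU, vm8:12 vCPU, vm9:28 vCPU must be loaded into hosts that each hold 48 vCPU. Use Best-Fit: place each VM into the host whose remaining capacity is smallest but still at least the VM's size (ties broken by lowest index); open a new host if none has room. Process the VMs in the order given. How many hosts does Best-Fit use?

vm1 (25 vCPU) → host 1 (remaining 23 vCPU)
vm2 (25 vCPU) → host 2 (remaining 23 vCPU)
vm3 (5 vCPU) → host 1 (remaining 18 vCPU)
vm4 (33 vCPU) → host 3 (remaining 15 vCPU)
vm5 (31 vCPU) → host 4 (remaining 17 vCPU)
vm6 (26 vCPU) → host 5 (remaining 22 vCPU)
vm7 (29 vCPU) → host 6 (remaining 19 vCPU)
vm8 (12 vCPU) → host 3 (remaining 3 vCPU)
vm9 (28 vCPU) → host 7 (remaining 20 vCPU)
Final hosts: [25,5] [25] [33,12] [31] [26] [29] [28].

7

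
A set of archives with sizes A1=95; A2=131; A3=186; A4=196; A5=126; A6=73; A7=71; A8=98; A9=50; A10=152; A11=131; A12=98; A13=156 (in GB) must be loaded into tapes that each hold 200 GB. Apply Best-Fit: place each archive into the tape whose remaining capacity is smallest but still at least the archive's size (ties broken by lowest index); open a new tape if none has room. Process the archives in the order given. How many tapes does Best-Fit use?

9

Put A1 (95 GB) in tape 1; 105 GB remain.
Put A2 (131 GB) in tape 2; 69 GB remain.
Put A3 (186 GB) in tape 3; 14 GB remain.
Put A4 (196 GB) in tape 4; 4 GB remain.
Put A5 (126 GB) in tape 5; 74 GB remain.
Put A6 (73 GB) in tape 5; 1 GB remain.
Put A7 (71 GB) in tape 1; 34 GB remain.
Put A8 (98 GB) in tape 6; 102 GB remain.
Put A9 (50 GB) in tape 2; 19 GB remain.
Put A10 (152 GB) in tape 7; 48 GB remain.
Put A11 (131 GB) in tape 8; 69 GB remain.
Put A12 (98 GB) in tape 6; 4 GB remain.
Put A13 (156 GB) in tape 9; 44 GB remain.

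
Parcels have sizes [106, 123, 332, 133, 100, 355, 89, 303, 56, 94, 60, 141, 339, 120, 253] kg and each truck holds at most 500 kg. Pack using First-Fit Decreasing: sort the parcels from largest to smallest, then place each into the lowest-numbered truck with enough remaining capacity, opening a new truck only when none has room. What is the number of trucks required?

6

Sorted descending: 355, 339, 332, 303, 253, 141, 133, 123, 120, 106, 100, 94, 89, 60, 56.
Put 355 kg in truck 1; 145 kg remain.
Put 339 kg in truck 2; 161 kg remain.
Put 332 kg in truck 3; 168 kg remain.
Put 303 kg in truck 4; 197 kg remain.
Put 253 kg in truck 5; 247 kg remain.
Put 141 kg in truck 1; 4 kg remain.
Put 133 kg in truck 2; 28 kg remain.
Put 123 kg in truck 3; 45 kg remain.
Put 120 kg in truck 4; 77 kg remain.
Put 106 kg in truck 5; 141 kg remain.
Put 100 kg in truck 5; 41 kg remain.
Put 94 kg in truck 6; 406 kg remain.
Put 89 kg in truck 6; 317 kg remain.
Put 60 kg in truck 4; 17 kg remain.
Put 56 kg in truck 6; 261 kg remain.
Final trucks: [355,141] [339,133] [332,123] [303,120,60] [253,106,100] [94,89,56].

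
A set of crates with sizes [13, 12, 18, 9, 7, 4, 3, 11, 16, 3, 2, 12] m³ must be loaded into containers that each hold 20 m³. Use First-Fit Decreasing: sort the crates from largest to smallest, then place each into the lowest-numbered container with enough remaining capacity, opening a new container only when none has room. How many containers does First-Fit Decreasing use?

Sorted descending: 18, 16, 13, 12, 12, 11, 9, 7, 4, 3, 3, 2.
18 m³ → container 1 (remaining 2 m³)
16 m³ → container 2 (remaining 4 m³)
13 m³ → container 3 (remaining 7 m³)
12 m³ → container 4 (remaining 8 m³)
12 m³ → container 5 (remaining 8 m³)
11 m³ → container 6 (remaining 9 m³)
9 m³ → container 6 (remaining 0 m³)
7 m³ → container 3 (remaining 0 m³)
4 m³ → container 2 (remaining 0 m³)
3 m³ → container 4 (remaining 5 m³)
3 m³ → container 4 (remaining 2 m³)
2 m³ → container 1 (remaining 0 m³)

6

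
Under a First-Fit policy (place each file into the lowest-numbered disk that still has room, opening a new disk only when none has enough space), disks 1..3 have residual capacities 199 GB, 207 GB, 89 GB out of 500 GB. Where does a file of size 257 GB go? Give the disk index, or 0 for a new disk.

No disk has ≥ 257 GB free, so a new disk is opened.

0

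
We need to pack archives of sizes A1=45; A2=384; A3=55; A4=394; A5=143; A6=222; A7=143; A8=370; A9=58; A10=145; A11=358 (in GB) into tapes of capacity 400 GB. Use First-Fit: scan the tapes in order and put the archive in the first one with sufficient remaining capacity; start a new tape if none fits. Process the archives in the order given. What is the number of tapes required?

tape 1: place A1 (45 GB), 355 GB left
tape 2: place A2 (384 GB), 16 GB left
tape 1: place A3 (55 GB), 300 GB left
tape 3: place A4 (394 GB), 6 GB left
tape 1: place A5 (143 GB), 157 GB left
tape 4: place A6 (222 GB), 178 GB left
tape 1: place A7 (143 GB), 14 GB left
tape 5: place A8 (370 GB), 30 GB left
tape 4: place A9 (58 GB), 120 GB left
tape 6: place A10 (145 GB), 255 GB left
tape 7: place A11 (358 GB), 42 GB left
Final tapes: [45,55,143,143] [384] [394] [222,58] [370] [145] [358].

7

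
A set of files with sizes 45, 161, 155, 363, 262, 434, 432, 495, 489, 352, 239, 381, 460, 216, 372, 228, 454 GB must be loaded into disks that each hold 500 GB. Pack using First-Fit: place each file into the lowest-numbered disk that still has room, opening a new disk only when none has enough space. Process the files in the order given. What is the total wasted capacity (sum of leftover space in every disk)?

45 GB → disk 1 (remaining 455 GB)
161 GB → disk 1 (remaining 294 GB)
155 GB → disk 1 (remaining 139 GB)
363 GB → disk 2 (remaining 137 GB)
262 GB → disk 3 (remaining 238 GB)
434 GB → disk 4 (remaining 66 GB)
432 GB → disk 5 (remaining 68 GB)
495 GB → disk 6 (remaining 5 GB)
489 GB → disk 7 (remaining 11 GB)
352 GB → disk 8 (remaining 148 GB)
239 GB → disk 9 (remaining 261 GB)
381 GB → disk 10 (remaining 119 GB)
460 GB → disk 11 (remaining 40 GB)
216 GB → disk 3 (remaining 22 GB)
372 GB → disk 12 (remaining 128 GB)
228 GB → disk 9 (remaining 33 GB)
454 GB → disk 13 (remaining 46 GB)
13 disks × 500 GB = 6500 GB; used 5538 GB; unused 962 GB.

962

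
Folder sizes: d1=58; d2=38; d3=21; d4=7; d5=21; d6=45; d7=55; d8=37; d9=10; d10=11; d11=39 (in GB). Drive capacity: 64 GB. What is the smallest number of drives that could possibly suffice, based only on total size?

Total size = 58 + 38 + 21 + 7 + 21 + 45 + 55 + 37 + 10 + 11 + 39 = 342 GB.
⌈342 / 64⌉ = 6.

6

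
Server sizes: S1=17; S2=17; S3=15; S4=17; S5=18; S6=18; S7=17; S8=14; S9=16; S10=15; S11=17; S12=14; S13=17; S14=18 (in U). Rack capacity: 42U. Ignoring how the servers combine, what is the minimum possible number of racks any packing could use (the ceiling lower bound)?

Total size = 17 + 17 + 15 + 17 + 18 + 18 + 17 + 14 + 16 + 15 + 17 + 14 + 17 + 18 = 230U.
⌈230 / 42⌉ = 6.

6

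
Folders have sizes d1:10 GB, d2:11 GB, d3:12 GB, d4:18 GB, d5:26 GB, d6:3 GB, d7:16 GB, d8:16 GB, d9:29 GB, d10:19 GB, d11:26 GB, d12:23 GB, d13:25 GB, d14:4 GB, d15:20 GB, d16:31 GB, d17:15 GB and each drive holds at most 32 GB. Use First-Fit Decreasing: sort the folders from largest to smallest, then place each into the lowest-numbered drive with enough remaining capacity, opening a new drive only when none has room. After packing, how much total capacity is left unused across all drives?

48

Sorted descending: 31, 29, 26, 26, 25, 23, 20, 19, 18, 16, 16, 15, 12, 11, 10, 4, 3.
drive 1: place 31 GB, 1 GB left
drive 2: place 29 GB, 3 GB left
drive 3: place 26 GB, 6 GB left
drive 4: place 26 GB, 6 GB left
drive 5: place 25 GB, 7 GB left
drive 6: place 23 GB, 9 GB left
drive 7: place 20 GB, 12 GB left
drive 8: place 19 GB, 13 GB left
drive 9: place 18 GB, 14 GB left
drive 10: place 16 GB, 16 GB left
drive 10: place 16 GB, 0 GB left
drive 11: place 15 GB, 17 GB left
drive 7: place 12 GB, 0 GB left
drive 8: place 11 GB, 2 GB left
drive 9: place 10 GB, 4 GB left
drive 3: place 4 GB, 2 GB left
drive 2: place 3 GB, 0 GB left
11 drives × 32 GB = 352 GB; used 304 GB; unused 48 GB.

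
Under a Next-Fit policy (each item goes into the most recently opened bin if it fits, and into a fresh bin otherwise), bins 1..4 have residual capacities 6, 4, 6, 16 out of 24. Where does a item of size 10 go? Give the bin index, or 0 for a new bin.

Next-Fit only looks at bin 4, which has 16 free.
10 fits there.

4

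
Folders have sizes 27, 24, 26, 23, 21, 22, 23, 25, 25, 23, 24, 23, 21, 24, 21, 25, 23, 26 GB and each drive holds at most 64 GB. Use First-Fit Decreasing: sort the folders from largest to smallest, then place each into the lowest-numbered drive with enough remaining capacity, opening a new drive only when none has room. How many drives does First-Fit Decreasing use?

9

Sorted descending: 27, 26, 26, 25, 25, 25, 24, 24, 24, 23, 23, 23, 23, 23, 22, 21, 21, 21.
27 GB → drive 1 (remaining 37 GB)
26 GB → drive 1 (remaining 11 GB)
26 GB → drive 2 (remaining 38 GB)
25 GB → drive 2 (remaining 13 GB)
25 GB → drive 3 (remaining 39 GB)
25 GB → drive 3 (remaining 14 GB)
24 GB → drive 4 (remaining 40 GB)
24 GB → drive 4 (remaining 16 GB)
24 GB → drive 5 (remaining 40 GB)
23 GB → drive 5 (remaining 17 GB)
23 GB → drive 6 (remaining 41 GB)
23 GB → drive 6 (remaining 18 GB)
23 GB → drive 7 (remaining 41 GB)
23 GB → drive 7 (remaining 18 GB)
22 GB → drive 8 (remaining 42 GB)
21 GB → drive 8 (remaining 21 GB)
21 GB → drive 8 (remaining 0 GB)
21 GB → drive 9 (remaining 43 GB)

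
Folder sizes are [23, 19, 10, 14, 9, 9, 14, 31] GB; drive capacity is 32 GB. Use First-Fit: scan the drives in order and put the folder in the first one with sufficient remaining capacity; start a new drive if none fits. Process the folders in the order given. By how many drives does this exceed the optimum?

First-Fit: [23,9] [19,10] [14,9] [14] [31] → 5 drives.
Total size 129 GB; any packing needs at least ⌈129/32⌉ = 5 drives.
So 5 is already optimal.

0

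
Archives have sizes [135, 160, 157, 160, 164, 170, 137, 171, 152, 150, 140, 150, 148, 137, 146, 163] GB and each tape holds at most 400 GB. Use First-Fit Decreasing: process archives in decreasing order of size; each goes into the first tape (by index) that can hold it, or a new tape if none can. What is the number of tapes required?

8

Sorted descending: 171, 170, 164, 163, 160, 160, 157, 152, 150, 150, 148, 146, 140, 137, 137, 135.
tape 1: place 171 GB, 229 GB left
tape 1: place 170 GB, 59 GB left
tape 2: place 164 GB, 236 GB left
tape 2: place 163 GB, 73 GB left
tape 3: place 160 GB, 240 GB left
tape 3: place 160 GB, 80 GB left
tape 4: place 157 GB, 243 GB left
tape 4: place 152 GB, 91 GB left
tape 5: place 150 GB, 250 GB left
tape 5: place 150 GB, 100 GB left
tape 6: place 148 GB, 252 GB left
tape 6: place 146 GB, 106 GB left
tape 7: place 140 GB, 260 GB left
tape 7: place 137 GB, 123 GB left
tape 8: place 137 GB, 263 GB left
tape 8: place 135 GB, 128 GB left
Final tapes: [171,170] [164,163] [160,160] [157,152] [150,150] [148,146] [140,137] [137,135].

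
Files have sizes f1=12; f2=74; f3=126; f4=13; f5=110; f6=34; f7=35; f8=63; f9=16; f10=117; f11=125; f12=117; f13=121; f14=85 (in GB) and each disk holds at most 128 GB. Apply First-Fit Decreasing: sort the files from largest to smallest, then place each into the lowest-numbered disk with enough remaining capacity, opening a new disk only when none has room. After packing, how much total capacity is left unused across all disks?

104

Sorted descending: 126, 125, 121, 117, 117, 110, 85, 74, 63, 35, 34, 16, 13, 12.
Put 126 GB in disk 1; 2 GB remain.
Put 125 GB in disk 2; 3 GB remain.
Put 121 GB in disk 3; 7 GB remain.
Put 117 GB in disk 4; 11 GB remain.
Put 117 GB in disk 5; 11 GB remain.
Put 110 GB in disk 6; 18 GB remain.
Put 85 GB in disk 7; 43 GB remain.
Put 74 GB in disk 8; 54 GB remain.
Put 63 GB in disk 9; 65 GB remain.
Put 35 GB in disk 7; 8 GB remain.
Put 34 GB in disk 8; 20 GB remain.
Put 16 GB in disk 6; 2 GB remain.
Put 13 GB in disk 8; 7 GB remain.
Put 12 GB in disk 9; 53 GB remain.
9 disks × 128 GB = 1152 GB; used 1048 GB; unused 104 GB.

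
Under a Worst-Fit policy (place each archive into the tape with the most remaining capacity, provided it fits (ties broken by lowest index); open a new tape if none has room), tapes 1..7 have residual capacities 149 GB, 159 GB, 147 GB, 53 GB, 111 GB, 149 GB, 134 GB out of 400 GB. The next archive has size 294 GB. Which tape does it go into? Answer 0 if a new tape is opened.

No tape has ≥ 294 GB free, so a new tape is opened.

0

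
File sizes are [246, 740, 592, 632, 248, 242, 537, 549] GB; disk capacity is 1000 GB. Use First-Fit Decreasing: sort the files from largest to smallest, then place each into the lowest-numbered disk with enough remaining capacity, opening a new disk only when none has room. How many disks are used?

5

Sorted descending: 740, 632, 592, 549, 537, 248, 246, 242.
Put 740 GB in disk 1; 260 GB remain.
Put 632 GB in disk 2; 368 GB remain.
Put 592 GB in disk 3; 408 GB remain.
Put 549 GB in disk 4; 451 GB remain.
Put 537 GB in disk 5; 463 GB remain.
Put 248 GB in disk 1; 12 GB remain.
Put 246 GB in disk 2; 122 GB remain.
Put 242 GB in disk 3; 166 GB remain.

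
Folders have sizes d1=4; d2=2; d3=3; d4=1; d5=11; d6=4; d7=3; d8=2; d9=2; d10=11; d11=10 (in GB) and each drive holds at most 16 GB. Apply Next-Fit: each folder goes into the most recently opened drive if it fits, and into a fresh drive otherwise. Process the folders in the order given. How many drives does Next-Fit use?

5 drives

drive 1: place d1 (4 GB), 12 GB left
drive 1: place d2 (2 GB), 10 GB left
drive 1: place d3 (3 GB), 7 GB left
drive 1: place d4 (1 GB), 6 GB left
drive 2: place d5 (11 GB), 5 GB left
drive 2: place d6 (4 GB), 1 GB left
drive 3: place d7 (3 GB), 13 GB left
drive 3: place d8 (2 GB), 11 GB left
drive 3: place d9 (2 GB), 9 GB left
drive 4: place d10 (11 GB), 5 GB left
drive 5: place d11 (10 GB), 6 GB left
Final drives: [4,2,3,1] [11,4] [3,2,2] [11] [10].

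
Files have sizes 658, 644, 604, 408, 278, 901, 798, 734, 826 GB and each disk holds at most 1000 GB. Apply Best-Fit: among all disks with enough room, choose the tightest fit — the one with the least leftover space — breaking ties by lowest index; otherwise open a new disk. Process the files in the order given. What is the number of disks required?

disk 1: place 658 GB, 342 GB left
disk 2: place 644 GB, 356 GB left
disk 3: place 604 GB, 396 GB left
disk 4: place 408 GB, 592 GB left
disk 1: place 278 GB, 64 GB left
disk 5: place 901 GB, 99 GB left
disk 6: place 798 GB, 202 GB left
disk 7: place 734 GB, 266 GB left
disk 8: place 826 GB, 174 GB left

8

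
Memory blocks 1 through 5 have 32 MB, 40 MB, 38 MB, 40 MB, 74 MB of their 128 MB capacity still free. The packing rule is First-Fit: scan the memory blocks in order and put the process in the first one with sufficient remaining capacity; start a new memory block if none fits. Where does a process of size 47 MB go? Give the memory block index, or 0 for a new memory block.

Memory blocks with room: memory block 5 (74 MB).
The first with room is memory block 5.

5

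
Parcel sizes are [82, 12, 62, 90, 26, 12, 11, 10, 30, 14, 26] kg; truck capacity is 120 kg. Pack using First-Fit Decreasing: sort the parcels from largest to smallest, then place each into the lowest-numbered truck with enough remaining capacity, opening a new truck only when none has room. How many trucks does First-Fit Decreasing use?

Sorted descending: 90, 82, 62, 30, 26, 26, 14, 12, 12, 11, 10.
truck 1: place 90 kg, 30 kg left
truck 2: place 82 kg, 38 kg left
truck 3: place 62 kg, 58 kg left
truck 1: place 30 kg, 0 kg left
truck 2: place 26 kg, 12 kg left
truck 3: place 26 kg, 32 kg left
truck 3: place 14 kg, 18 kg left
truck 2: place 12 kg, 0 kg left
truck 3: place 12 kg, 6 kg left
truck 4: place 11 kg, 109 kg left
truck 4: place 10 kg, 99 kg left
Final trucks: [90,30] [82,26,12] [62,26,14,12] [11,10].

4 trucks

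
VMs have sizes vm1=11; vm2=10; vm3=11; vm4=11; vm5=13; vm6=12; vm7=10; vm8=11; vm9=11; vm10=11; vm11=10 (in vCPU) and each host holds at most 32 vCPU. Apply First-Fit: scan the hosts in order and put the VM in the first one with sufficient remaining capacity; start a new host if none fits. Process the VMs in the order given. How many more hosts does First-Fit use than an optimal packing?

First-Fit: [11,10,11] [11,13] [12,10,10] [11,11] [11] → 5 hosts.
Total size 121 vCPU; any packing needs at least ⌈121/32⌉ = 4 hosts.
An optimal packing achieves that bound: [13,12] [11,11,10] [11,11,10] [11,11,10] → 4 hosts.
Excess: 5 − 4 = 1.

1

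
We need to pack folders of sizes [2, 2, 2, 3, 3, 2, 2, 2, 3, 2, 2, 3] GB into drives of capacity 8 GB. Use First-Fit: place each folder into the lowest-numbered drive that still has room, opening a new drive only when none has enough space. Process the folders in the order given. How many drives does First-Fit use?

4

Put 2 GB in drive 1; 6 GB remain.
Put 2 GB in drive 1; 4 GB remain.
Put 2 GB in drive 1; 2 GB remain.
Put 3 GB in drive 2; 5 GB remain.
Put 3 GB in drive 2; 2 GB remain.
Put 2 GB in drive 1; 0 GB remain.
Put 2 GB in drive 2; 0 GB remain.
Put 2 GB in drive 3; 6 GB remain.
Put 3 GB in drive 3; 3 GB remain.
Put 2 GB in drive 3; 1 GB remain.
Put 2 GB in drive 4; 6 GB remain.
Put 3 GB in drive 4; 3 GB remain.
Final drives: [2,2,2,2] [3,3,2] [2,3,2] [2,3].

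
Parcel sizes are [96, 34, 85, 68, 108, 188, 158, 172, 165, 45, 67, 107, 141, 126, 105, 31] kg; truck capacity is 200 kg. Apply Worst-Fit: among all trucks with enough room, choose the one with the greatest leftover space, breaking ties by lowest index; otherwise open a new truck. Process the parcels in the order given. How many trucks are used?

Put 96 kg in truck 1; 104 kg remain.
Put 34 kg in truck 1; 70 kg remain.
Put 85 kg in truck 2; 115 kg remain.
Put 68 kg in truck 2; 47 kg remain.
Put 108 kg in truck 3; 92 kg remain.
Put 188 kg in truck 4; 12 kg remain.
Put 158 kg in truck 5; 42 kg remain.
Put 172 kg in truck 6; 28 kg remain.
Put 165 kg in truck 7; 35 kg remain.
Put 45 kg in truck 3; 47 kg remain.
Put 67 kg in truck 1; 3 kg remain.
Put 107 kg in truck 8; 93 kg remain.
Put 141 kg in truck 9; 59 kg remain.
Put 126 kg in truck 10; 74 kg remain.
Put 105 kg in truck 11; 95 kg remain.
Put 31 kg in truck 11; 64 kg remain.
Final trucks: [96,34,67] [85,68] [108,45] [188] [158] [172] [165] [107] [141] [126] [105,31].

11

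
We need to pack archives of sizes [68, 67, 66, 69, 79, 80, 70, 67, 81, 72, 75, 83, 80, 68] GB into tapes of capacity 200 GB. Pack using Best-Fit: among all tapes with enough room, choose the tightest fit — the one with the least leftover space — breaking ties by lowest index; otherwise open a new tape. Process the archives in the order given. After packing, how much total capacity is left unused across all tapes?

375

Put 68 GB in tape 1; 132 GB remain.
Put 67 GB in tape 1; 65 GB remain.
Put 66 GB in tape 2; 134 GB remain.
Put 69 GB in tape 2; 65 GB remain.
Put 79 GB in tape 3; 121 GB remain.
Put 80 GB in tape 3; 41 GB remain.
Put 70 GB in tape 4; 130 GB remain.
Put 67 GB in tape 4; 63 GB remain.
Put 81 GB in tape 5; 119 GB remain.
Put 72 GB in tape 5; 47 GB remain.
Put 75 GB in tape 6; 125 GB remain.
Put 83 GB in tape 6; 42 GB remain.
Put 80 GB in tape 7; 120 GB remain.
Put 68 GB in tape 7; 52 GB remain.
7 tapes × 200 GB = 1400 GB; used 1025 GB; unused 375 GB.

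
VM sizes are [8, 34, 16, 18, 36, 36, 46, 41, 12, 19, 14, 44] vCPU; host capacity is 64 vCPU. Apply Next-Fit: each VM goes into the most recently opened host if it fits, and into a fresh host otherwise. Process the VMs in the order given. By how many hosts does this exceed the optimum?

Next-Fit: [8,34,16] [18,36] [36] [46] [41,12] [19,14] [44] → 7 hosts.
Total size 324 vCPU; any packing needs at least ⌈324/64⌉ = 6 hosts.
An optimal packing achieves that bound: [46,18] [44,19] [41,16] [36,14,12] [36,8] [34] → 6 hosts.
Excess: 7 − 6 = 1.

1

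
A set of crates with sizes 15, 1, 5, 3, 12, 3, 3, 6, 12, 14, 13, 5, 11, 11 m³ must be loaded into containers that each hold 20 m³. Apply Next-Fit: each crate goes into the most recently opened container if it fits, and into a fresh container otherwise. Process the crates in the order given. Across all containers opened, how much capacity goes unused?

46

15 m³ → container 1 (remaining 5 m³)
1 m³ → container 1 (remaining 4 m³)
5 m³ → container 2 (remaining 15 m³)
3 m³ → container 2 (remaining 12 m³)
12 m³ → container 2 (remaining 0 m³)
3 m³ → container 3 (remaining 17 m³)
3 m³ → container 3 (remaining 14 m³)
6 m³ → container 3 (remaining 8 m³)
12 m³ → container 4 (remaining 8 m³)
14 m³ → container 5 (remaining 6 m³)
13 m³ → container 6 (remaining 7 m³)
5 m³ → container 6 (remaining 2 m³)
11 m³ → container 7 (remaining 9 m³)
11 m³ → container 8 (remaining 9 m³)
8 containers × 20 m³ = 160 m³; used 114 m³; unused 46 m³.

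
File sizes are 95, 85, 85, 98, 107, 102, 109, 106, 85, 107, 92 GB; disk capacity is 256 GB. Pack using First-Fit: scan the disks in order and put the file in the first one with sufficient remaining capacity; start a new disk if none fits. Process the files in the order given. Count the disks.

6

95 GB → disk 1 (remaining 161 GB)
85 GB → disk 1 (remaining 76 GB)
85 GB → disk 2 (remaining 171 GB)
98 GB → disk 2 (remaining 73 GB)
107 GB → disk 3 (remaining 149 GB)
102 GB → disk 3 (remaining 47 GB)
109 GB → disk 4 (remaining 147 GB)
106 GB → disk 4 (remaining 41 GB)
85 GB → disk 5 (remaining 171 GB)
107 GB → disk 5 (remaining 64 GB)
92 GB → disk 6 (remaining 164 GB)
Final disks: [95,85] [85,98] [107,102] [109,106] [85,107] [92].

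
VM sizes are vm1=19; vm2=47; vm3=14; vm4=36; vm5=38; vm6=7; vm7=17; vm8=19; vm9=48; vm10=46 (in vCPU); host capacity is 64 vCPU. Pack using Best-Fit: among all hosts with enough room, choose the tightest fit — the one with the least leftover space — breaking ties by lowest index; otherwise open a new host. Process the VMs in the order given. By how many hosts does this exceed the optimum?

1

Best-Fit: [19,36,7] [47,14] [38,17] [19] [48] [46] → 6 hosts.
Total size 291 vCPU; any packing needs at least ⌈291/64⌉ = 5 hosts.
An optimal packing achieves that bound: [48,14] [47,17] [46,7] [38,19] [36,19] → 5 hosts.
Excess: 6 − 5 = 1.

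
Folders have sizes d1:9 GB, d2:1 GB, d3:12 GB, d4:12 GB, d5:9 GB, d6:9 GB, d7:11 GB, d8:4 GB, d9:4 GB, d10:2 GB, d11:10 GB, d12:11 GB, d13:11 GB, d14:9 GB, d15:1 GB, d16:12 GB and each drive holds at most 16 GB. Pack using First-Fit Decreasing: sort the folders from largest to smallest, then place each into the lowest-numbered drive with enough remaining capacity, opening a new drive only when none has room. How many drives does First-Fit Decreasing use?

11

Sorted descending: 12, 12, 12, 11, 11, 11, 10, 9, 9, 9, 9, 4, 4, 2, 1, 1.
Put 12 GB in drive 1; 4 GB remain.
Put 12 GB in drive 2; 4 GB remain.
Put 12 GB in drive 3; 4 GB remain.
Put 11 GB in drive 4; 5 GB remain.
Put 11 GB in drive 5; 5 GB remain.
Put 11 GB in drive 6; 5 GB remain.
Put 10 GB in drive 7; 6 GB remain.
Put 9 GB in drive 8; 7 GB remain.
Put 9 GB in drive 9; 7 GB remain.
Put 9 GB in drive 10; 7 GB remain.
Put 9 GB in drive 11; 7 GB remain.
Put 4 GB in drive 1; 0 GB remain.
Put 4 GB in drive 2; 0 GB remain.
Put 2 GB in drive 3; 2 GB remain.
Put 1 GB in drive 3; 1 GB remain.
Put 1 GB in drive 3; 0 GB remain.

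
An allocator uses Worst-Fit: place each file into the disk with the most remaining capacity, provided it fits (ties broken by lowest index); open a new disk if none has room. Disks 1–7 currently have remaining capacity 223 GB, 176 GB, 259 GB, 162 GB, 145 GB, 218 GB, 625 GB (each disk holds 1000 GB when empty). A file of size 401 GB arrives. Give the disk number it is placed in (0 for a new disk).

7

Disks with room: disk 7 (625 GB).
Most room is disk 7 with 625 GB free.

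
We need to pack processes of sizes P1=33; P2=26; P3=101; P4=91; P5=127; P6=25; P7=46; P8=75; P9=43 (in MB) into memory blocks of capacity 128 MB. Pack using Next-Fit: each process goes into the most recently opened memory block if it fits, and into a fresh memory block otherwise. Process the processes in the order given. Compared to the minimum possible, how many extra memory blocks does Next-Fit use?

1

Next-Fit: [33,26] [101] [91] [127] [25,46] [75,43] → 6 memory blocks.
Total size 567 MB; any packing needs at least ⌈567/128⌉ = 5 memory blocks.
An optimal packing achieves that bound: [127] [101,26] [91,33] [75,46] [43,25] → 5 memory blocks.
Excess: 6 − 5 = 1.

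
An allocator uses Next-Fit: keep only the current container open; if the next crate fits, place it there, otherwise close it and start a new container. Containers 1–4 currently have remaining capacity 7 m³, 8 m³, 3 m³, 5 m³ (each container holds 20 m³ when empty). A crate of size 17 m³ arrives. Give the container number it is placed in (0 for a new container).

0

Next-Fit only looks at container 4, which has 5 m³ free.
17 m³ does not fit, so a new container is opened.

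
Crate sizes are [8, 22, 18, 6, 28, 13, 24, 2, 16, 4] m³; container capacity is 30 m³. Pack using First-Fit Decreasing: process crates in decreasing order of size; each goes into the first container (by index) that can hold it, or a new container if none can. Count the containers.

Sorted descending: 28, 24, 22, 18, 16, 13, 8, 6, 4, 2.
28 m³ → container 1 (remaining 2 m³)
24 m³ → container 2 (remaining 6 m³)
22 m³ → container 3 (remaining 8 m³)
18 m³ → container 4 (remaining 12 m³)
16 m³ → container 5 (remaining 14 m³)
13 m³ → container 5 (remaining 1 m³)
8 m³ → container 3 (remaining 0 m³)
6 m³ → container 2 (remaining 0 m³)
4 m³ → container 4 (remaining 8 m³)
2 m³ → container 1 (remaining 0 m³)

5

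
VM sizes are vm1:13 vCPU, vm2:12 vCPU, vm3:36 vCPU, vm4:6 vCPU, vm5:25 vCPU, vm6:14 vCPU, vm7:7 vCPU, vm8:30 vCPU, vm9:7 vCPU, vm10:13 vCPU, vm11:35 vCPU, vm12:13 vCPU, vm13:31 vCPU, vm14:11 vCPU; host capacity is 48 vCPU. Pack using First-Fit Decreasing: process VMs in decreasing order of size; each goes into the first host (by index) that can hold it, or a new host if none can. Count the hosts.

6

Sorted descending: 36, 35, 31, 30, 25, 14, 13, 13, 13, 12, 11, 7, 7, 6.
host 1: place 36 vCPU, 12 vCPU left
host 2: place 35 vCPU, 13 vCPU left
host 3: place 31 vCPU, 17 vCPU left
host 4: place 30 vCPU, 18 vCPU left
host 5: place 25 vCPU, 23 vCPU left
host 3: place 14 vCPU, 3 vCPU left
host 2: place 13 vCPU, 0 vCPU left
host 4: place 13 vCPU, 5 vCPU left
host 5: place 13 vCPU, 10 vCPU left
host 1: place 12 vCPU, 0 vCPU left
host 6: place 11 vCPU, 37 vCPU left
host 5: place 7 vCPU, 3 vCPU left
host 6: place 7 vCPU, 30 vCPU left
host 6: place 6 vCPU, 24 vCPU left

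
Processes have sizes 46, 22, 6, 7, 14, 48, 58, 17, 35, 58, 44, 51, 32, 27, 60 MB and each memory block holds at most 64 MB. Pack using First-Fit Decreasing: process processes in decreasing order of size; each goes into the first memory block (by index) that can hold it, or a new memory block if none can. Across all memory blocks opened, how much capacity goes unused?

Sorted descending: 60, 58, 58, 51, 48, 46, 44, 35, 32, 27, 22, 17, 14, 7, 6.
60 MB → memory block 1 (remaining 4 MB)
58 MB → memory block 2 (remaining 6 MB)
58 MB → memory block 3 (remaining 6 MB)
51 MB → memory block 4 (remaining 13 MB)
48 MB → memory block 5 (remaining 16 MB)
46 MB → memory block 6 (remaining 18 MB)
44 MB → memory block 7 (remaining 20 MB)
35 MB → memory block 8 (remaining 29 MB)
32 MB → memory block 9 (remaining 32 MB)
27 MB → memory block 8 (remaining 2 MB)
22 MB → memory block 9 (remaining 10 MB)
17 MB → memory block 6 (remaining 1 MB)
14 MB → memory block 5 (remaining 2 MB)
7 MB → memory block 4 (remaining 6 MB)
6 MB → memory block 2 (remaining 0 MB)
9 memory blocks × 64 MB = 576 MB; used 525 MB; unused 51 MB.

51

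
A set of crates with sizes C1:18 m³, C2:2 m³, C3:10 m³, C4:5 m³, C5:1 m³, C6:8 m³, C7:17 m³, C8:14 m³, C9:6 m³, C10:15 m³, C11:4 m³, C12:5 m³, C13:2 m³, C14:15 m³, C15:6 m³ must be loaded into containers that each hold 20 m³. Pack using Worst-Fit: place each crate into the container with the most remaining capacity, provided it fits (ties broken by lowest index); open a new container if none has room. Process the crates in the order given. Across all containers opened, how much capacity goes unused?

32

Put C1 (18 m³) in container 1; 2 m³ remain.
Put C2 (2 m³) in container 1; 0 m³ remain.
Put C3 (10 m³) in container 2; 10 m³ remain.
Put C4 (5 m³) in container 2; 5 m³ remain.
Put C5 (1 m³) in container 2; 4 m³ remain.
Put C6 (8 m³) in container 3; 12 m³ remain.
Put C7 (17 m³) in container 4; 3 m³ remain.
Put C8 (14 m³) in container 5; 6 m³ remain.
Put C9 (6 m³) in container 3; 6 m³ remain.
Put C10 (15 m³) in container 6; 5 m³ remain.
Put C11 (4 m³) in container 3; 2 m³ remain.
Put C12 (5 m³) in container 5; 1 m³ remain.
Put C13 (2 m³) in container 6; 3 m³ remain.
Put C14 (15 m³) in container 7; 5 m³ remain.
Put C15 (6 m³) in container 8; 14 m³ remain.
8 containers × 20 m³ = 160 m³; used 128 m³; unused 32 m³.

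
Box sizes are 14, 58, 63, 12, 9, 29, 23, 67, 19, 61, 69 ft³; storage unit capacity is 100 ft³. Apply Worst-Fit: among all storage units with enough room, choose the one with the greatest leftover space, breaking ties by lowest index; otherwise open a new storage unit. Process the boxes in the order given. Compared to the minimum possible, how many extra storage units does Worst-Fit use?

1

Worst-Fit: [14,58,9] [63,12] [29,23,19] [67] [61] [69] → 6 storage units.
Total size 424 ft³; any packing needs at least ⌈424/100⌉ = 5 storage units.
An optimal packing achieves that bound: [69,29] [67,23,9] [63,19,14] [61,12] [58] → 5 storage units.
Excess: 6 − 5 = 1.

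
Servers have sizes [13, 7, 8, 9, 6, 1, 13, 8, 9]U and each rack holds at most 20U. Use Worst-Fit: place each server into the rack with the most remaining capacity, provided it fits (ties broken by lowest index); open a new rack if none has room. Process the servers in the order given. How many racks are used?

rack 1: place 13U, 7U left
rack 1: place 7U, 0U left
rack 2: place 8U, 12U left
rack 2: place 9U, 3U left
rack 3: place 6U, 14U left
rack 3: place 1U, 13U left
rack 3: place 13U, 0U left
rack 4: place 8U, 12U left
rack 4: place 9U, 3U left

4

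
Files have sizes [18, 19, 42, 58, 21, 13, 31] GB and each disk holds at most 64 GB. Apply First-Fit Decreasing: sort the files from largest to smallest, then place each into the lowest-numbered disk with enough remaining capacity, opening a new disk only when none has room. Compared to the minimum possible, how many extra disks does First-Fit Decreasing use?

0

First-Fit Decreasing: [58] [42,21] [31,19,13] [18] → 4 disks.
Total size 202 GB; any packing needs at least ⌈202/64⌉ = 4 disks.
So 4 is already optimal.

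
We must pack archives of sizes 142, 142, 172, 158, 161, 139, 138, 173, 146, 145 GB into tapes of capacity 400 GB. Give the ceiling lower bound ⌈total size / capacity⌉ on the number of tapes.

4 tapes

Total size = 142 + 142 + 172 + 158 + 161 + 139 + 138 + 173 + 146 + 145 = 1516 GB.
⌈1516 / 400⌉ = 4.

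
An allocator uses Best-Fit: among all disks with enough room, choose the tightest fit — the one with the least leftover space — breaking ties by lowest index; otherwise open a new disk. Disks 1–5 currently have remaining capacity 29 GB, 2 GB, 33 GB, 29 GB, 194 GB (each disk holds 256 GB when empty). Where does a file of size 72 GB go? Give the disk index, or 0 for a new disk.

Disks with room: disk 5 (194 GB).
Tightest fit is disk 5 with 194 GB free.

5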